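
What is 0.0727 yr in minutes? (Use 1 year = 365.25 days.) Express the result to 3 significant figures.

1 year = 525960 min.
Then 0.0727 × 525960 ≈ 38200 min.

38200 minutes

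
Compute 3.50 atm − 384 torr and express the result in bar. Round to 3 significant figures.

3.50 atm = 3.546375 bar and 384 torr = 0.5119579 bar.
3.546375 − 0.5119579 ≈ 3.03 bar.

3.03 bar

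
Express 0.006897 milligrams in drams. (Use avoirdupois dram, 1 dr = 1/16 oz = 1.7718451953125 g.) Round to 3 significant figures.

1 milligram = 0.000564383 dr.
So 0.006897 × 0.000564383 ≈ 3.89e-6 dr.

3.89e-6 dr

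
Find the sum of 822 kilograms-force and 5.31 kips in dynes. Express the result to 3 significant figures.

3.17e+9 dyn

822 kgf = 8.06107e+8 dyn and 5.31 kip = 2.36201e+9 dyn.
8.06107e+8 + 2.36201e+9 ≈ 3.17e+9 dyn.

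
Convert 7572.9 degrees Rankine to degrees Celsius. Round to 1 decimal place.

°R = (°C + 273.15) × 9/5.
Applying the formula gives 3934.0 °C.

3934.0 °C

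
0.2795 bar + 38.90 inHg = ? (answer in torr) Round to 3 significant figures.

0.2795 bar = 209.642 torr and 38.90 inHg = 988.060 torr.
209.642 + 988.060 ≈ 1200 torr.

1200 torr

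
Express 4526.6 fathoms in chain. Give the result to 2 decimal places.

1 fathom = 0.0909091 chains.
4526.6 × 0.0909091 ≈ 411.51 chain.

411.51 chains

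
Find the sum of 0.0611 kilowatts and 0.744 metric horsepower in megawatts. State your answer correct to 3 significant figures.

0.000608 MW

0.0611 kW = 6.11000e-5 MW and 0.744 PS = 0.000547211 MW.
6.11000e-5 + 0.000547211 ≈ 0.000608 MW.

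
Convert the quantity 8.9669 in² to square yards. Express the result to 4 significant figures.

1 in² = 0.000771605 yd².
Then 8.9669 × 0.000771605 ≈ 0.006919 yd².

0.006919 square yards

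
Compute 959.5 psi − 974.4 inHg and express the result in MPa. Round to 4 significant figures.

3.316 MPa

959.5 psi = 6.61552 MPa and 974.4 inHg = 3.29970 MPa.
6.61552 − 3.29970 ≈ 3.316 MPa.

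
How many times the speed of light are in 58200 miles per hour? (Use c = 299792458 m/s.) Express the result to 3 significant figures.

8.68 × 10^-5 c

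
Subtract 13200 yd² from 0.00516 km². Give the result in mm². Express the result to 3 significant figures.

0.00516 km² = 5.16000e+9 mm² and 13200 yd² = 1.10369e+10 mm².
5.16000e+9 − 1.10369e+10 ≈ -5.88e+9 mm².

-5.88e+9 mm²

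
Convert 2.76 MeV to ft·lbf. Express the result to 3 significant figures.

3.26e-13 ft·lbf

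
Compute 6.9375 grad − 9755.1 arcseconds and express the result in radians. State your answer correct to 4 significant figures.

0.06168 rad

6.9375 grad = 0.108974 rad and 9755.1 arcsec = 0.0472941 rad.
0.108974 − 0.0472941 ≈ 0.06168 rad.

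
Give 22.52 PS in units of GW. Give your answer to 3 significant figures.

1 PS = 7.35499 × 10^-7 GW.
Thus 22.52 × 7.35499 × 10^-7 ≈ 1.66 × 10^-5 GW.

1.66 × 10^-5 GW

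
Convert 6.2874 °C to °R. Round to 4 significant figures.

°R = (°C + 273.15) × 9/5.
Applying the formula gives 503.0 °R.

503.0 °R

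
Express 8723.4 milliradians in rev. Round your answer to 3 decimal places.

1.388 revolutions

1 milliradian = 0.000159155 rev.
8723.4 × 0.000159155 ≈ 1.388 rev.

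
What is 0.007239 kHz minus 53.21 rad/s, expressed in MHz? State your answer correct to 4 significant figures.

0.007239 kHz = 7.23900 × 10^-6 MHz and 53.21 rad/s = 8.46863 × 10^-6 MHz.
7.23900 × 10^-6 − 8.46863 × 10^-6 ≈ -1.230 × 10^-6 MHz.

-1.230 × 10^-6 MHz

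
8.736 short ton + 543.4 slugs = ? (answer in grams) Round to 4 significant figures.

1.586e+7 g

8.736 short ton = 7.92517e+6 g and 543.4 slug = 7.93033e+6 g.
7.92517e+6 + 7.93033e+6 ≈ 1.586e+7 g.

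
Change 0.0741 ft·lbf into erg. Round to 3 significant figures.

1.00e+6 erg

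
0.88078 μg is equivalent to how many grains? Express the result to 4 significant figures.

1 μg = 1.54324e-5 gr.
Then 0.88078 × 1.54324e-5 ≈ 1.359e-5 gr.

1.359e-5 gr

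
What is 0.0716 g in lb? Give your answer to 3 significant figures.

0.000158 lb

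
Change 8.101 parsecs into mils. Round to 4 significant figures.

9.841e+21 mils

1 pc = 1.21483e+21 mil.
So 8.101 × 1.21483e+21 ≈ 9.841e+21 mil.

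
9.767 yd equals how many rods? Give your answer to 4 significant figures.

1 yard = 0.181818 rod.
So 9.767 × 0.181818 ≈ 1.776 rod.

1.776 rods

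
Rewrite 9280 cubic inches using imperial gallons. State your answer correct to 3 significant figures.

33.5 imperial gallons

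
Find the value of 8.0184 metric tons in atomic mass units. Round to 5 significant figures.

4.8288e+30 atomic mass units

1 metric ton = 6.02214e+29 atomic mass units.
8.0184 × 6.02214e+29 ≈ 4.8288e+30 u.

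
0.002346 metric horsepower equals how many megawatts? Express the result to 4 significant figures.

1.725e-6 MW

1 PS = 0.000735499 MW.
Then 0.002346 × 0.000735499 ≈ 1.725e-6 MW.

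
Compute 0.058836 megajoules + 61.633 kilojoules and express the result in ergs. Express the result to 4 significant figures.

0.058836 MJ = 5.88360 × 10^11 erg and 61.633 kJ = 6.16330 × 10^11 erg.
5.88360 × 10^11 + 6.16330 × 10^11 ≈ 1.205 × 10^12 erg.

1.205 × 10^12 erg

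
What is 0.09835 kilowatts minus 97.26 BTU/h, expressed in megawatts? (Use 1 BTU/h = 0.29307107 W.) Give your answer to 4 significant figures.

6.985e-5 MW

0.09835 kW = 9.83500e-5 MW and 97.26 BTU/h = 2.85041e-5 MW.
9.83500e-5 − 2.85041e-5 ≈ 6.985e-5 MW.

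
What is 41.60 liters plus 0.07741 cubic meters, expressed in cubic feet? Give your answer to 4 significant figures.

4.203 ft³

41.60 L = 1.46909 ft³ and 0.07741 m³ = 2.73371 ft³.
1.46909 + 2.73371 ≈ 4.203 ft³.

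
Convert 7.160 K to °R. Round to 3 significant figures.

°R = K × 9/5.
Applying the formula gives 12.9 °R.

12.9 °R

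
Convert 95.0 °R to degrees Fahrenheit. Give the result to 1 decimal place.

°R = °F + 459.67.
Applying the formula gives -364.7 °F.

-364.7 degrees Fahrenheit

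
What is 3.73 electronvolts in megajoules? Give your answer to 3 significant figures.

5.98e-25 MJ

1 electronvolt = 1.60218e-25 MJ.
Thus 3.73 × 1.60218e-25 ≈ 5.98e-25 MJ.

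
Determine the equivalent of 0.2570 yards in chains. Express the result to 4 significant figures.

0.01168 chains

1 yard = 0.0454545 chain.
0.2570 × 0.0454545 ≈ 0.01168 chain.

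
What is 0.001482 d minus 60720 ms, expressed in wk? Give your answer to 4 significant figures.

0.0001113 wk

0.001482 d = 0.000211714 wk and 60720 ms = 0.000100397 wk.
0.000211714 − 0.000100397 ≈ 0.0001113 wk.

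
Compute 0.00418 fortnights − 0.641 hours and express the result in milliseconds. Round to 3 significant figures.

2.75e+6 milliseconds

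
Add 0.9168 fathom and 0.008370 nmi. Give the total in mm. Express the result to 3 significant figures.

0.9168 fathom = 1676.64 mm and 0.008370 nmi = 15501.2 mm.
1676.64 + 15501.2 ≈ 17200 mm.

17200 mm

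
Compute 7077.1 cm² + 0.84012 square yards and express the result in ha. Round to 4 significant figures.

0.0001410 hectares

7077.1 cm² = 7.07710e-5 ha and 0.84012 yd² = 7.02447e-5 ha.
7.07710e-5 + 7.02447e-5 ≈ 0.0001410 ha.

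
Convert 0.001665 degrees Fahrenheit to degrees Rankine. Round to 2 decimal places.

459.67 °R

°R = °F + 459.67.
Applying the formula gives 459.67 °R.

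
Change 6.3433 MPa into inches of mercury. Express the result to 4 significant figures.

1 MPa = 295.300 inches of mercury.
6.3433 × 295.300 ≈ 1873 inHg.

1873 inHg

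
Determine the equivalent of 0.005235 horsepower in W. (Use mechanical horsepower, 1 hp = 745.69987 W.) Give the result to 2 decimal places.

3.90 watts

1 horsepower = 745.700 watts.
Then 0.005235 × 745.700 ≈ 3.90 W.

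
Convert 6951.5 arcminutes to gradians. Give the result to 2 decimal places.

1 arcmin = 0.0185185 grad.
Thus 6951.5 × 0.0185185 ≈ 128.73 grad.

128.73 grad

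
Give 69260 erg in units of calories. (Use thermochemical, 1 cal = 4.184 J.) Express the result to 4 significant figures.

1 erg = 2.39006 × 10^-8 cal.
Then 69260 × 2.39006 × 10^-8 ≈ 0.001655 cal.

0.001655 cal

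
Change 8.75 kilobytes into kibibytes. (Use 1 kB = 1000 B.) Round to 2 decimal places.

8.54 KiB

1 kB = 0.9765625 kibibytes.
8.75 × 0.9765625 ≈ 8.54 KiB.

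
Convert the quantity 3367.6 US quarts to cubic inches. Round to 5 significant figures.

194480 in³

1 US quart = 57.7500 in³.
3367.6 × 57.7500 ≈ 194480 in³.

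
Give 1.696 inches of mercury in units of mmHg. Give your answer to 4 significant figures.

1 inHg = 25.4000 mmHg.
Then 1.696 × 25.4000 ≈ 43.08 mmHg.

43.08 mmHg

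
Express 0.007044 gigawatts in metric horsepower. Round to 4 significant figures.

9577 metric horsepower

1 GW = 1.35962 × 10^6 PS.
Then 0.007044 × 1.35962 × 10^6 ≈ 9577 PS.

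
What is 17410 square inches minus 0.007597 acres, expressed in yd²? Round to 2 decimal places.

-23.34 yd²

17410 in² = 13.4336 yd² and 0.007597 acre = 36.7695 yd².
13.4336 − 36.7695 ≈ -23.34 yd².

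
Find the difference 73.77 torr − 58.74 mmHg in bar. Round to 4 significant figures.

73.77 torr = 0.0983519 bar and 58.74 mmHg = 0.0783136 bar.
0.0983519 − 0.0783136 ≈ 0.02004 bar.

0.02004 bar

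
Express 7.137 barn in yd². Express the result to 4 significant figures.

8.536 × 10^-28 yd²

1 barn = 1.19599 × 10^-28 yd².
So 7.137 × 1.19599 × 10^-28 ≈ 8.536 × 10^-28 yd².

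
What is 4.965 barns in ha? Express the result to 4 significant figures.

4.965 × 10^-32 hectares

1 barn = 1.00000 × 10^-32 hectares.
So 4.965 × 1.00000 × 10^-32 ≈ 4.965 × 10^-32 ha.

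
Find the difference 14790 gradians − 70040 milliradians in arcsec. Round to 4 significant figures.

3.347e+7 arcseconds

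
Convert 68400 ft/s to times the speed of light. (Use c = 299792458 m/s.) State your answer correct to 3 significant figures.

1 ft/s = 1.01670e-9 times the speed of light.
Then 68400 × 1.01670e-9 ≈ 6.95e-5 c.

6.95e-5 times the speed of light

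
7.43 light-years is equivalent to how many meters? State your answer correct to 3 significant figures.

7.03 × 10^16 m

1 light-year = 9.46073 × 10^15 m.
So 7.43 × 9.46073 × 10^15 ≈ 7.03 × 10^16 m.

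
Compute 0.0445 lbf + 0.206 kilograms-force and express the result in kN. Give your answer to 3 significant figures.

0.0445 lbf = 0.000197946 kN and 0.206 kgf = 0.00202017 kN.
0.000197946 + 0.00202017 ≈ 0.00222 kN.

0.00222 kilonewtons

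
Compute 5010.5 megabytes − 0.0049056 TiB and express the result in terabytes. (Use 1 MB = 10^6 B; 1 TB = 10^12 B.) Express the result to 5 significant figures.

5010.5 MB = 0.00501050 TB and 0.0049056 TiB = 0.00539376 TB.
0.00501050 − 0.00539376 ≈ -0.00038326 TB.

-0.00038326 terabytes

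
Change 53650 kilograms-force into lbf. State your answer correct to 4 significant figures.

118300 lbf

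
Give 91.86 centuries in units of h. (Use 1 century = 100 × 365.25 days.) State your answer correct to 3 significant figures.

1 century = 876600 h.
Then 91.86 × 876600 ≈ 8.05e+7 h.

8.05e+7 h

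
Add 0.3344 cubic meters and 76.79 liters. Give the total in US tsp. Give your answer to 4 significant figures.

83420 US tsp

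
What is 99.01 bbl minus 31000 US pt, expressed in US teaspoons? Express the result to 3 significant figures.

99.01 bbl = 3.19367 × 10^6 US tsp and 31000 US pt = 2.97600 × 10^6 US tsp.
3.19367 × 10^6 − 2.97600 × 10^6 ≈ 218000 US tsp.

218000 US tsp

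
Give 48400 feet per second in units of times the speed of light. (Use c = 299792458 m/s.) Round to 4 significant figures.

4.921 × 10^-5 times the speed of light

1 foot per second = 1.01670 × 10^-9 times the speed of light.
So 48400 × 1.01670 × 10^-9 ≈ 4.921 × 10^-5 c.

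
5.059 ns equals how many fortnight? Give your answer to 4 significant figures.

1 ns = 8.26720e-16 fortnight.
So 5.059 × 8.26720e-16 ≈ 4.182e-15 fortnight.

4.182e-15 fortnight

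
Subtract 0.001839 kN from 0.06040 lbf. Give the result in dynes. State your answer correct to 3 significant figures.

0.06040 lbf = 26867.3 dyn and 0.001839 kN = 183900 dyn.
26867.3 − 183900 ≈ -157000 dyn.

-157000 dyn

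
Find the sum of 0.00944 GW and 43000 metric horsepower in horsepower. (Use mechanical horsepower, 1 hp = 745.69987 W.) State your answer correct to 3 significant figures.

0.00944 GW = 12659.2 hp and 43000 PS = 42411.8 hp.
12659.2 + 42411.8 ≈ 55100 hp.

55100 horsepower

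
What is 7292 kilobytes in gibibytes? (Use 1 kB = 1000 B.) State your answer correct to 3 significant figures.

1 kilobyte = 9.31323 × 10^-7 GiB.
Thus 7292 × 9.31323 × 10^-7 ≈ 0.00679 GiB.

0.00679 GiB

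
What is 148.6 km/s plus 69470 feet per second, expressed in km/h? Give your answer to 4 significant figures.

611200 km/h

148.6 km/s = 534960 km/h and 69470 ft/s = 76228.0 km/h.
534960 + 76228.0 ≈ 611200 km/h.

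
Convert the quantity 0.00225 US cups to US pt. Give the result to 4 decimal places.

1 US cup = 0.500000 US pints.
Then 0.00225 × 0.500000 ≈ 0.0011 US pt.

0.0011 US pints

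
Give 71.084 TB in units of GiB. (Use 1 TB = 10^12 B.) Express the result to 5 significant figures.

1 terabyte = 931.323 gibibytes.
So 71.084 × 931.323 ≈ 66202 GiB.

66202 GiB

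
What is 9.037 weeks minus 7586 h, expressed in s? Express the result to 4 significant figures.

-2.184e+7 s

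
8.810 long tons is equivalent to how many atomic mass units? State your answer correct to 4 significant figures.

5.391e+30 u

1 long ton = 6.11878e+29 u.
Thus 8.810 × 6.11878e+29 ≈ 5.391e+30 u.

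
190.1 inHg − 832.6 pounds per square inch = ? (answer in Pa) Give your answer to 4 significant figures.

-5.097 × 10^6 Pa

190.1 inHg = 643752 Pa and 832.6 psi = 5.74057 × 10^6 Pa.
643752 − 5.74057 × 10^6 ≈ -5.097 × 10^6 Pa.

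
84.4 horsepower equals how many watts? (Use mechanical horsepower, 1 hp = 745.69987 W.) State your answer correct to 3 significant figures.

1 horsepower = 745.700 W.
Then 84.4 × 745.700 ≈ 62900 W.

62900 W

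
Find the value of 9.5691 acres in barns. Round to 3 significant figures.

3.87 × 10^32 barn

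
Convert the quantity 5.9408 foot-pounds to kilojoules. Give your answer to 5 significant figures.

1 ft·lbf = 0.001355818 kJ.
Then 5.9408 × 0.001355818 ≈ 0.0080546 kJ.

0.0080546 kilojoules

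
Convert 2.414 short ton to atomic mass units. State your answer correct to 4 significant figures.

1 short ton = 5.46319e+29 u.
So 2.414 × 5.46319e+29 ≈ 1.319e+30 u.

1.319e+30 u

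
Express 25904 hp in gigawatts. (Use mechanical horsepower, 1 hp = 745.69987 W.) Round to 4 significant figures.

1 hp = 7.45700e-7 GW.
Thus 25904 × 7.45700e-7 ≈ 0.01932 GW.

0.01932 GW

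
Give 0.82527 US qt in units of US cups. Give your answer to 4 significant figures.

3.301 US cup

1 US quart = 4.00000 US cup.
0.82527 × 4.00000 ≈ 3.301 US cup.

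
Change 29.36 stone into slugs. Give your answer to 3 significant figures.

12.8 slugs

1 st = 0.435133 slug.
29.36 × 0.435133 ≈ 12.8 slug.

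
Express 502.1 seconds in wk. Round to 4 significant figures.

1 second = 1.65344 × 10^-6 weeks.
Then 502.1 × 1.65344 × 10^-6 ≈ 0.0008302 wk.

0.0008302 wk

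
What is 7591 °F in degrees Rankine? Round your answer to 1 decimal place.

8050.7 degrees Rankine

°R = °F + 459.67.
Applying the formula gives 8050.7 °R.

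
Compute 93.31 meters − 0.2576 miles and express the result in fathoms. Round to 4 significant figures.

93.31 m = 51.0225 fathom and 0.2576 mi = 226.688 fathom.
51.0225 − 226.688 ≈ -175.7 fathom.

-175.7 fathoms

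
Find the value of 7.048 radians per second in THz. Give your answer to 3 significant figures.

1.12 × 10^-12 THz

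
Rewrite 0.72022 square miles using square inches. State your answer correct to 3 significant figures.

1 square mile = 4.01449 × 10^9 square inches.
Thus 0.72022 × 4.01449 × 10^9 ≈ 2.89 × 10^9 in².

2.89 × 10^9 in²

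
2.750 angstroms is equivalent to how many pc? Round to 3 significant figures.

8.91e-27 pc

1 angstrom = 3.24078e-27 pc.
Thus 2.750 × 3.24078e-27 ≈ 8.91e-27 pc.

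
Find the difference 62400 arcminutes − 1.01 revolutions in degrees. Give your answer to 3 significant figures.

676 degrees

62400 arcmin = 1040.00 ° and 1.01 rev = 363.600 °.
1040.00 − 363.600 ≈ 676 °.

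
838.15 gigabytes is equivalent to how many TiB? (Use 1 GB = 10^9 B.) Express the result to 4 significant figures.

0.7623 TiB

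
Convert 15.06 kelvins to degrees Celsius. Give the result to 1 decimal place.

-258.1 degrees Celsius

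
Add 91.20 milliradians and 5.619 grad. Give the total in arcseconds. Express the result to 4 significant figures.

91.20 mrad = 18811.4 arcsec and 5.619 grad = 18205.6 arcsec.
18811.4 + 18205.6 ≈ 37020 arcsec.

37020 arcsec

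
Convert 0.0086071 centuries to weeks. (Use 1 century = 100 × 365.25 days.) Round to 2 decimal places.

44.91 weeks

1 century = 5217.86 weeks.
Then 0.0086071 × 5217.86 ≈ 44.91 wk.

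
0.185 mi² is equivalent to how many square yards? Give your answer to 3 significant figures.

1 square mile = 3.09760 × 10^6 square yards.
So 0.185 × 3.09760 × 10^6 ≈ 573000 yd².

573000 square yards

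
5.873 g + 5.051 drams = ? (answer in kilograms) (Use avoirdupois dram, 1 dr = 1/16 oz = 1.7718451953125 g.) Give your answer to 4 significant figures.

0.01482 kg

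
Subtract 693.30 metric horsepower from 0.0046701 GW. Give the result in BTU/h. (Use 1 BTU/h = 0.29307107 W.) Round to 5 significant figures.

1.4195 × 10^7 BTU/h

0.0046701 GW = 1.59350 × 10^7 BTU/h and 693.30 PS = 1.73992 × 10^6 BTU/h.
1.59350 × 10^7 − 1.73992 × 10^6 ≈ 1.4195 × 10^7 BTU/h.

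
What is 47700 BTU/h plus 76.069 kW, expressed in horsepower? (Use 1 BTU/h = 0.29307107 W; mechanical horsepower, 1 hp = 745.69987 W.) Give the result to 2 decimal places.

120.76 horsepower

47700 BTU/h = 18.7468 hp and 76.069 kW = 102.010 hp.
18.7468 + 102.010 ≈ 120.76 hp.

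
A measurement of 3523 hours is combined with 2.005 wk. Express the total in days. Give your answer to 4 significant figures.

160.8 d

3523 h = 146.792 d and 2.005 wk = 14.0350 d.
146.792 + 14.0350 ≈ 160.8 d.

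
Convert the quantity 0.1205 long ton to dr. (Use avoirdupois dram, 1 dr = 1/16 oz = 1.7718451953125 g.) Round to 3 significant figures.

1 long ton = 573440 dr.
0.1205 × 573440 ≈ 69100 dr.

69100 dr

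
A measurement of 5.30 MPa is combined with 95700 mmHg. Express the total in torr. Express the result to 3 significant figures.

5.30 MPa = 39753.3 torr and 95700 mmHg = 95700.0 torr.
39753.3 + 95700.0 ≈ 135000 torr.

135000 torr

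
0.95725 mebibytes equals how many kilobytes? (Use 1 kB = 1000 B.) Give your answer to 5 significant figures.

1003.7 kB

1 mebibyte = 1048.576 kB.
So 0.95725 × 1048.576 ≈ 1003.7 kB.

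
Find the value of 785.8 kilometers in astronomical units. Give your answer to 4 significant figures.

1 kilometer = 6.68459 × 10^-9 astronomical units.
Thus 785.8 × 6.68459 × 10^-9 ≈ 5.253 × 10^-6 au.

5.253 × 10^-6 au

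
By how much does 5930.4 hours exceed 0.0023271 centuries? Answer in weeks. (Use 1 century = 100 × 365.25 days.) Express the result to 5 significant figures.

23.158 wk

5930.4 h = 35.30000 wk and 0.0023271 century = 12.14248 wk.
35.30000 − 12.14248 ≈ 23.158 wk.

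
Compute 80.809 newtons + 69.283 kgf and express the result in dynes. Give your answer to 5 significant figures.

7.6024e+7 dyn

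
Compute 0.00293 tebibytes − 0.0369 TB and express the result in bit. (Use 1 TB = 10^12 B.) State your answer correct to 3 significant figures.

0.00293 TiB = 2.57726e+10 bit and 0.0369 TB = 2.95200e+11 bit.
2.57726e+10 − 2.95200e+11 ≈ -2.69e+11 bit.

-2.69e+11 bit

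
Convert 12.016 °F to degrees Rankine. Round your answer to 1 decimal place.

°R = °F + 459.67.
Applying the formula gives 471.7 °R.

471.7 degrees Rankine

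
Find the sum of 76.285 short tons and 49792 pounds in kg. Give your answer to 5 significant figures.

91790 kilograms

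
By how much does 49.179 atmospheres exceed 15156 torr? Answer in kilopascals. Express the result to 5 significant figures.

49.179 atm = 4983.06 kPa and 15156 torr = 2020.63 kPa.
4983.06 − 2020.63 ≈ 2962.4 kPa.

2962.4 kilopascals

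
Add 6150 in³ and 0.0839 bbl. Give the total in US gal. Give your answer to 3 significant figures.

30.1 US gal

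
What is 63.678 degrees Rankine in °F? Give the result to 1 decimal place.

°R = °F + 459.67.
Applying the formula gives -396.0 °F.

-396.0 degrees Fahrenheit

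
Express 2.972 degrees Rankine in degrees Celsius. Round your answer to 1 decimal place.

-271.5 °C

°R = (°C + 273.15) × 9/5.
Applying the formula gives -271.5 °C.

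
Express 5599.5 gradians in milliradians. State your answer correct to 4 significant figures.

87960 milliradians

1 grad = 15.7080 milliradians.
Thus 5599.5 × 15.7080 ≈ 87960 mrad.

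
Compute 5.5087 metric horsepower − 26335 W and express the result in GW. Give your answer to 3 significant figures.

5.5087 PS = 4.05164e-6 GW and 26335 W = 2.63350e-5 GW.
4.05164e-6 − 2.63350e-5 ≈ -2.23e-5 GW.

-2.23e-5 gigawatts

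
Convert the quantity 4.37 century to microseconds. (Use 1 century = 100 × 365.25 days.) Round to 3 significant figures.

1 century = 3.15576 × 10^15 microseconds.
Then 4.37 × 3.15576 × 10^15 ≈ 1.38 × 10^16 μs.

1.38 × 10^16 μs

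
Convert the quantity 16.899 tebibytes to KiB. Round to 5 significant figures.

1.8145e+10 kibibytes

1 tebibyte = 1.07374e+9 kibibytes.
16.899 × 1.07374e+9 ≈ 1.8145e+10 KiB.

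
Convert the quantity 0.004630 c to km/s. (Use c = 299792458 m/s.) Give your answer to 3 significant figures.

1 speed of light = 299792 km/s.
So 0.004630 × 299792 ≈ 1390 km/s.

1390 kilometers per second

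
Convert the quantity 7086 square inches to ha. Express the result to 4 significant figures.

0.0004572 ha

1 square inch = 6.45160 × 10^-8 ha.
So 7086 × 6.45160 × 10^-8 ≈ 0.0004572 ha.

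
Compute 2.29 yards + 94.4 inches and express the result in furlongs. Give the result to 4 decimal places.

2.29 yd = 0.0104091 furlong and 94.4 in = 0.0119192 furlong.
0.0104091 + 0.0119192 ≈ 0.0223 furlong.

0.0223 furlongs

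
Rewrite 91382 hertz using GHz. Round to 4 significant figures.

9.138 × 10^-5 GHz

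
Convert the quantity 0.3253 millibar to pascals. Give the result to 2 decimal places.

1 mbar = 100.000 pascals.
0.3253 × 100.000 ≈ 32.53 Pa.

32.53 pascals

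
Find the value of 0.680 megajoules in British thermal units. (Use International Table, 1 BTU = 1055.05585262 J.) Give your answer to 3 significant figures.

1 MJ = 947.817 British thermal units.
Thus 0.680 × 947.817 ≈ 645 BTU.

645 BTU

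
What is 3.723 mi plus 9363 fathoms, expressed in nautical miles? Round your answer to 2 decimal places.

12.48 nmi

3.723 mi = 3.23520 nmi and 9363 fathom = 9.24571 nmi.
3.23520 + 9.24571 ≈ 12.48 nmi.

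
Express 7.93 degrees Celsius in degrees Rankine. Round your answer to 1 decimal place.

°R = (°C + 273.15) × 9/5.
Applying the formula gives 505.9 °R.

505.9 °R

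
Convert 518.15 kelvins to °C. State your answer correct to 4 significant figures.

245.0 °C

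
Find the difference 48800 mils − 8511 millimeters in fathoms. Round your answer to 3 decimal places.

48800 mil = 0.677778 fathom and 8511 mm = 4.65387 fathom.
0.677778 − 4.65387 ≈ -3.976 fathom.

-3.976 fathom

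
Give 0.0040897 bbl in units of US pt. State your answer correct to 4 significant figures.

1 bbl = 336.000 US pints.
0.0040897 × 336.000 ≈ 1.374 US pt.

1.374 US pt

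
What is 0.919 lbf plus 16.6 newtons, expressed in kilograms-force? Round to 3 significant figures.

0.919 lbf = 0.416851 kgf and 16.6 N = 1.69273 kgf.
0.416851 + 1.69273 ≈ 2.11 kgf.

2.11 kilograms-force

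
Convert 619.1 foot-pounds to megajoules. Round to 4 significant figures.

1 ft·lbf = 1.35582 × 10^-6 megajoules.
Thus 619.1 × 1.35582 × 10^-6 ≈ 0.0008394 MJ.

0.0008394 megajoules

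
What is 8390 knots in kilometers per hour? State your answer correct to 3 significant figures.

15500 km/h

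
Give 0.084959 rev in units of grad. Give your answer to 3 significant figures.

1 revolution = 400.000 gradians.
Thus 0.084959 × 400.000 ≈ 34.0 grad.

34.0 grad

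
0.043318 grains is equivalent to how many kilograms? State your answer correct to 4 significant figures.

1 gr = 6.47989e-5 kg.
So 0.043318 × 6.47989e-5 ≈ 2.807e-6 kg.

2.807e-6 kilograms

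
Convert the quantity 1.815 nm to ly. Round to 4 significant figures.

1 nm = 1.05700e-25 ly.
Then 1.815 × 1.05700e-25 ≈ 1.918e-25 ly.

1.918e-25 ly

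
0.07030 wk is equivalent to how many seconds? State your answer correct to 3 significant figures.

42500 seconds

1 wk = 604800 s.
Thus 0.07030 × 604800 ≈ 42500 s.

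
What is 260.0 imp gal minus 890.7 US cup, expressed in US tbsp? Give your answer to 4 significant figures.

65680 US tbsp

260.0 imp gal = 79935.2 US tbsp and 890.7 US cup = 14251.2 US tbsp.
79935.2 − 14251.2 ≈ 65680 US tbsp.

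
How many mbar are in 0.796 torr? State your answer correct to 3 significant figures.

1 torr = 1.33322 millibar.
Thus 0.796 × 1.33322 ≈ 1.06 mbar.

1.06 millibar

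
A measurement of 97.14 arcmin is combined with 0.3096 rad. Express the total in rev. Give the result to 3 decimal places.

0.054 rev

97.14 arcmin = 0.00449722 rev and 0.3096 rad = 0.0492744 rev.
0.00449722 + 0.0492744 ≈ 0.054 rev.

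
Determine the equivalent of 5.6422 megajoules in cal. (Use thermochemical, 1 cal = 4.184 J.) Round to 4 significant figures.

1.349e+6 cal

1 megajoule = 239006 cal.
Then 5.6422 × 239006 ≈ 1.349e+6 cal.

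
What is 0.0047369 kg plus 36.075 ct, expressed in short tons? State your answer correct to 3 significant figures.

1.32e-5 short ton

0.0047369 kg = 5.22154e-6 short ton and 36.075 ct = 7.95318e-6 short ton.
5.22154e-6 + 7.95318e-6 ≈ 1.32e-5 short ton.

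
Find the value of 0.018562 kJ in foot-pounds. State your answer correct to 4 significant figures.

13.69 foot-pounds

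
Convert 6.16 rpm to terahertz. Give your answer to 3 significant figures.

1 rpm = 1.66667 × 10^-14 THz.
So 6.16 × 1.66667 × 10^-14 ≈ 1.03 × 10^-13 THz.

1.03 × 10^-13 THz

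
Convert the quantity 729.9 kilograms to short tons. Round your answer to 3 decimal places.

0.805 short ton

1 kg = 0.00110231 short ton.
So 729.9 × 0.00110231 ≈ 0.805 short ton.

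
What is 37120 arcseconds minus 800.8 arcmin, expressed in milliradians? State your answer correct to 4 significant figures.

-52.98 mrad

37120 arcsec = 179.963 mrad and 800.8 arcmin = 232.943 mrad.
179.963 − 232.943 ≈ -52.98 mrad.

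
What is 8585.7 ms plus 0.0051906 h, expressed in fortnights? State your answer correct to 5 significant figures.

2.2546 × 10^-5 fortnight

8585.7 ms = 7.09797 × 10^-6 fortnight and 0.0051906 h = 1.54482 × 10^-5 fortnight.
7.09797 × 10^-6 + 1.54482 × 10^-5 ≈ 2.2546 × 10^-5 fortnight.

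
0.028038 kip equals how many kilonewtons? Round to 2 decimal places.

1 kip = 4.44822 kN.
Then 0.028038 × 4.44822 ≈ 0.12 kN.

0.12 kN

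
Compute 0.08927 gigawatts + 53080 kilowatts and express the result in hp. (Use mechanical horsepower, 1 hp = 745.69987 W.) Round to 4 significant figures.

190900 horsepower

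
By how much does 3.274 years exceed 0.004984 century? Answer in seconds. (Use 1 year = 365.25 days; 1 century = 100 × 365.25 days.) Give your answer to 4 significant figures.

8.759e+7 s

3.274 yr = 1.03320e+8 s and 0.004984 century = 1.57283e+7 s.
1.03320e+8 − 1.57283e+7 ≈ 8.759e+7 s.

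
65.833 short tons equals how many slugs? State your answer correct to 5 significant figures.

4092.3 slug

1 short ton = 62.1619 slug.
Thus 65.833 × 62.1619 ≈ 4092.3 slug.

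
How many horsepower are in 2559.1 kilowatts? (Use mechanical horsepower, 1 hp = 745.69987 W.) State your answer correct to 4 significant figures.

3432 horsepower

1 kilowatt = 1.34102 horsepower.
So 2559.1 × 1.34102 ≈ 3432 hp.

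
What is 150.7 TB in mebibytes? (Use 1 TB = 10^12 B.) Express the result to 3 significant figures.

1.44 × 10^8 mebibytes

1 terabyte = 953674 MiB.
150.7 × 953674 ≈ 1.44 × 10^8 MiB.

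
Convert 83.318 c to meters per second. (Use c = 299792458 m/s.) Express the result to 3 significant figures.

2.50e+10 m/s

1 speed of light = 2.99792e+8 m/s.
So 83.318 × 2.99792e+8 ≈ 2.50e+10 m/s.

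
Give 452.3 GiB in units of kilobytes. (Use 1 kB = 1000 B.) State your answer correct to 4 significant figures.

1 gibibyte = 1.07374 × 10^6 kB.
Then 452.3 × 1.07374 × 10^6 ≈ 4.857 × 10^8 kB.

4.857 × 10^8 kilobytes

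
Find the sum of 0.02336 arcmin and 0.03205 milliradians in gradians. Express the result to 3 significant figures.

0.00247 grad

0.02336 arcmin = 0.000432593 grad and 0.03205 mrad = 0.00204037 grad.
0.000432593 + 0.00204037 ≈ 0.00247 grad.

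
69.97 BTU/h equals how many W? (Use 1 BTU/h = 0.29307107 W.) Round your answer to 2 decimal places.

20.51 W

1 BTU per hour = 0.293071 W.
Then 69.97 × 0.293071 ≈ 20.51 W.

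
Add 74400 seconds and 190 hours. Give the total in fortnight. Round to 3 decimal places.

74400 s = 0.0615079 fortnight and 190 h = 0.565476 fortnight.
0.0615079 + 0.565476 ≈ 0.627 fortnight.

0.627 fortnights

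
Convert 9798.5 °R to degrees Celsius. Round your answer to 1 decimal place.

°R = (°C + 273.15) × 9/5.
Applying the formula gives 5170.5 °C.

5170.5 °C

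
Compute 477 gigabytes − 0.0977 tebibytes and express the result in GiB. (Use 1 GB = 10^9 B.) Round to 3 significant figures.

477 GB = 444.241 GiB and 0.0977 TiB = 100.045 GiB.
444.241 − 100.045 ≈ 344 GiB.

344 GiB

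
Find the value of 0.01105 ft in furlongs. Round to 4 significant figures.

1 ft = 0.00151515 furlong.
0.01105 × 0.00151515 ≈ 1.674e-5 furlong.

1.674e-5 furlong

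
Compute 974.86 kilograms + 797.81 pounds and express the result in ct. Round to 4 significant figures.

974.86 kg = 4.87430 × 10^6 ct and 797.81 lb = 1.80940 × 10^6 ct.
4.87430 × 10^6 + 1.80940 × 10^6 ≈ 6.684 × 10^6 ct.

6.684 × 10^6 ct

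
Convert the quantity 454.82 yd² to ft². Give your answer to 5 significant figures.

4093.4 square feet

1 yd² = 9.00000 square feet.
Thus 454.82 × 9.00000 ≈ 4093.4 ft².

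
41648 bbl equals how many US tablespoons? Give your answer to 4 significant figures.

4.478 × 10^8 US tablespoons

1 oil barrel = 10752.0 US tbsp.
41648 × 10752.0 ≈ 4.478 × 10^8 US tbsp.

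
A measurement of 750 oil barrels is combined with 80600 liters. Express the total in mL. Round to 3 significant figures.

2.00e+8 mL

750 bbl = 1.19240e+8 mL and 80600 L = 8.06000e+7 mL.
1.19240e+8 + 8.06000e+7 ≈ 2.00e+8 mL.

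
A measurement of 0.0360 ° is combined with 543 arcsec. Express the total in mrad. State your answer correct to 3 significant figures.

3.26 milliradians

0.0360 ° = 0.628319 mrad and 543 arcsec = 2.63254 mrad.
0.628319 + 2.63254 ≈ 3.26 mrad.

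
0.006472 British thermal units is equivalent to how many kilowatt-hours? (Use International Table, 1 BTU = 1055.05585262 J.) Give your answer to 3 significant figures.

1 British thermal unit = 0.000293071 kilowatt-hours.
0.006472 × 0.000293071 ≈ 1.90e-6 kWh.

1.90e-6 kWh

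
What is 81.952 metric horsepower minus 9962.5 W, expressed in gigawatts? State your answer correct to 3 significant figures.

5.03e-5 GW

81.952 PS = 6.02756e-5 GW and 9962.5 W = 9.96250e-6 GW.
6.02756e-5 − 9.96250e-6 ≈ 5.03e-5 GW.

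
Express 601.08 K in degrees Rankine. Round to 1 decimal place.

1081.9 °R

°R = K × 9/5.
Applying the formula gives 1081.9 °R.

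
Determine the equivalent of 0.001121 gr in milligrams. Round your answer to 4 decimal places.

0.0726 milligrams

1 gr = 64.7989 milligrams.
So 0.001121 × 64.7989 ≈ 0.0726 mg.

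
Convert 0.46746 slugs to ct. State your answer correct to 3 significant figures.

34100 carats

1 slug = 72969.5 ct.
Thus 0.46746 × 72969.5 ≈ 34100 ct.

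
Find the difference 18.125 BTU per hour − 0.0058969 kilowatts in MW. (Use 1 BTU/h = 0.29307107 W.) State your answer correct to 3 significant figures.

18.125 BTU/h = 5.31191e-6 MW and 0.0058969 kW = 5.89690e-6 MW.
5.31191e-6 − 5.89690e-6 ≈ -5.85e-7 MW.

-5.85e-7 MW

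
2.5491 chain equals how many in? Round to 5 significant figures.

2018.9 in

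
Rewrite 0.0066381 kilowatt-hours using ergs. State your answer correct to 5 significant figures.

2.3897e+11 ergs

1 kilowatt-hour = 3.60000e+13 ergs.
Thus 0.0066381 × 3.60000e+13 ≈ 2.3897e+11 erg.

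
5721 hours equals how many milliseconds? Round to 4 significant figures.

2.060 × 10^10 milliseconds

1 hour = 3.60000 × 10^6 ms.
So 5721 × 3.60000 × 10^6 ≈ 2.060 × 10^10 ms.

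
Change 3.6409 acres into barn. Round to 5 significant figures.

1.4734 × 10^32 barn

1 acre = 4.04686 × 10^31 barn.
So 3.6409 × 4.04686 × 10^31 ≈ 1.4734 × 10^32 barn.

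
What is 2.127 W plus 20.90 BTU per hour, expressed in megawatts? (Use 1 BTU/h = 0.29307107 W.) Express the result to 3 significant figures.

8.25e-6 megawatts

2.127 W = 2.12700e-6 MW and 20.90 BTU/h = 6.12519e-6 MW.
2.12700e-6 + 6.12519e-6 ≈ 8.25e-6 MW.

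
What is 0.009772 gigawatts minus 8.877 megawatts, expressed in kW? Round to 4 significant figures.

895.0 kW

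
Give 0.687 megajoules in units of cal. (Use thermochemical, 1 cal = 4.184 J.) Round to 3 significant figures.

164000 calories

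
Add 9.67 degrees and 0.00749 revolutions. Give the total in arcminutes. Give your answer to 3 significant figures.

9.67 ° = 580.200 arcmin and 0.00749 rev = 161.784 arcmin.
580.200 + 161.784 ≈ 742 arcmin.

742 arcmin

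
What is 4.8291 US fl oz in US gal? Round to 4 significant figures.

0.03773 US gallons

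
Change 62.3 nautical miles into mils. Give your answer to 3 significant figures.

1 nautical mile = 7.29134 × 10^7 mil.
Then 62.3 × 7.29134 × 10^7 ≈ 4.54 × 10^9 mil.

4.54 × 10^9 mil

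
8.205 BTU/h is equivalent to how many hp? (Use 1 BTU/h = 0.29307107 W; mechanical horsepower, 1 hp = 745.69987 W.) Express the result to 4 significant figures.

1 BTU per hour = 0.000393015 horsepower.
8.205 × 0.000393015 ≈ 0.003225 hp.

0.003225 horsepower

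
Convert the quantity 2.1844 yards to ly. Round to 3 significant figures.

1 yd = 9.66522 × 10^-17 light-years.
2.1844 × 9.66522 × 10^-17 ≈ 2.11 × 10^-16 ly.

2.11 × 10^-16 ly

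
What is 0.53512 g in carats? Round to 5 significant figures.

2.6756 ct

1 g = 5.00000 ct.
0.53512 × 5.00000 ≈ 2.6756 ct.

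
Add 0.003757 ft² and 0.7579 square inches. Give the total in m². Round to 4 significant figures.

0.0008380 m²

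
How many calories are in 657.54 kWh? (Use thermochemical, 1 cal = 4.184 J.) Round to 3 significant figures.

5.66e+8 cal

1 kWh = 860421 cal.
Then 657.54 × 860421 ≈ 5.66e+8 cal.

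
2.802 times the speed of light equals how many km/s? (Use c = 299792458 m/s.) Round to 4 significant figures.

1 c = 299792 km/s.
Thus 2.802 × 299792 ≈ 840000 km/s.

840000 km/s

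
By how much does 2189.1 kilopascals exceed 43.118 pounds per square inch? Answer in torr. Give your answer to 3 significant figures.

14200 torr

2189.1 kPa = 16419.6 torr and 43.118 psi = 2229.84 torr.
16419.6 − 2229.84 ≈ 14200 torr.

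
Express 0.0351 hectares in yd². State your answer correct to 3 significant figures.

420 square yards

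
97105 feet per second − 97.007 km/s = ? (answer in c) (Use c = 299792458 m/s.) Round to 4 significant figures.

97105 ft/s = 9.87270 × 10^-5 c and 97.007 km/s = 0.000323581 c.
9.87270 × 10^-5 − 0.000323581 ≈ -0.0002249 c.

-0.0002249 c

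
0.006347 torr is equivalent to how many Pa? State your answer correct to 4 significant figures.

1 torr = 133.322 Pa.
0.006347 × 133.322 ≈ 0.8462 Pa.

0.8462 pascals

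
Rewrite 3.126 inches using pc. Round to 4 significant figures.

2.573 × 10^-18 pc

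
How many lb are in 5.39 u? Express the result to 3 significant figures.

1.97e-26 pounds

1 u = 3.66086e-27 lb.
5.39 × 3.66086e-27 ≈ 1.97e-26 lb.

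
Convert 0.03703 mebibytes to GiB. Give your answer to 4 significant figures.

1 mebibyte = 0.0009765625 GiB.
Then 0.03703 × 0.0009765625 ≈ 3.616 × 10^-5 GiB.

3.616 × 10^-5 GiB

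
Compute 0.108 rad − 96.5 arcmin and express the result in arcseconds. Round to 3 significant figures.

16500 arcsec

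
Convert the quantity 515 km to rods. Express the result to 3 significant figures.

102000 rod

1 kilometer = 198.839 rod.
Thus 515 × 198.839 ≈ 102000 rod.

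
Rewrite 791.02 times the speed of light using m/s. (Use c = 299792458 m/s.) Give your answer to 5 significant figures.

1 speed of light = 2.99792 × 10^8 m/s.
Thus 791.02 × 2.99792 × 10^8 ≈ 2.3714 × 10^11 m/s.

2.3714 × 10^11 m/s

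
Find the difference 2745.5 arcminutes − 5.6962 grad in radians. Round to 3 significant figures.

2745.5 arcmin = 0.798634 rad and 5.6962 grad = 0.0894757 rad.
0.798634 − 0.0894757 ≈ 0.709 rad.

0.709 rad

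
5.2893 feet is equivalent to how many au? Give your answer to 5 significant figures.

1 foot = 2.03746 × 10^-12 astronomical units.
Thus 5.2893 × 2.03746 × 10^-12 ≈ 1.0777 × 10^-11 au.

1.0777 × 10^-11 astronomical units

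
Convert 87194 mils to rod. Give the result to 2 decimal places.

1 mil = 5.05051e-6 rod.
87194 × 5.05051e-6 ≈ 0.44 rod.

0.44 rod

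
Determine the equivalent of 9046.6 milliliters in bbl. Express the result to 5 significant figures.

0.056901 oil barrels

1 mL = 6.28981e-6 bbl.
So 9046.6 × 6.28981e-6 ≈ 0.056901 bbl.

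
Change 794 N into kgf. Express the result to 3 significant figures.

81.0 kgf

1 newton = 0.101972 kilograms-force.
Thus 794 × 0.101972 ≈ 81.0 kgf.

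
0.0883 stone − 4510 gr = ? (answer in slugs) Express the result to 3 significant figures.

0.0184 slugs

0.0883 st = 0.0384223 slug and 4510 gr = 0.0200250 slug.
0.0384223 − 0.0200250 ≈ 0.0184 slug.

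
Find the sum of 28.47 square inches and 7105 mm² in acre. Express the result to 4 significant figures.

28.47 in² = 4.53876e-6 acre and 7105 mm² = 1.75568e-6 acre.
4.53876e-6 + 1.75568e-6 ≈ 6.294e-6 acre.

6.294e-6 acres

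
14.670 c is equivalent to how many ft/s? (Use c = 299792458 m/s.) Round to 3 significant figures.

1.44e+10 ft/s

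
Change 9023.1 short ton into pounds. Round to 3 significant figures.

1.80e+7 lb

1 short ton = 2000.00 lb.
Thus 9023.1 × 2000.00 ≈ 1.80e+7 lb.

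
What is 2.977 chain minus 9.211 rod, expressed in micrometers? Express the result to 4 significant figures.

1.356 × 10^7 micrometers

2.977 chain = 5.98877 × 10^7 μm and 9.211 rod = 4.63240 × 10^7 μm.
5.98877 × 10^7 − 4.63240 × 10^7 ≈ 1.356 × 10^7 μm.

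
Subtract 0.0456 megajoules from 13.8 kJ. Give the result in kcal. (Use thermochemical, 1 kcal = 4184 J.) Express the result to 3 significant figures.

13.8 kJ = 3.29828 kcal and 0.0456 MJ = 10.8987 kcal.
3.29828 − 10.8987 ≈ -7.60 kcal.

-7.60 kcal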